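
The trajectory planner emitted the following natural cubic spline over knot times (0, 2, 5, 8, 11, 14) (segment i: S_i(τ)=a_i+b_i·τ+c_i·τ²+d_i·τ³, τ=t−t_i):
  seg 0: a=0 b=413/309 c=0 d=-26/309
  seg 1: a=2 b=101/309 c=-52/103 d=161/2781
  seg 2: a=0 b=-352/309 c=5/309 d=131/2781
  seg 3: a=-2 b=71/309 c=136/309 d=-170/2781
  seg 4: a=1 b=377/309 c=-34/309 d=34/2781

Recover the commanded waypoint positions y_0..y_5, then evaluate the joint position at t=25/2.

y_0 = S_0(0) = a_0 = 0
y_1 = S_1(0) = a_1 = 2
y_2 = S_2(0) = a_2 = 0
y_3 = S_3(0) = a_3 = -2
y_4 = S_4(0) = a_4 = 1
y_5 = S_4(3) = 4
t_q=25/2 is in segment 4 (τ=3/2); S_4(τ)=1081/412

y_0=0 y_1=2 y_2=0 y_3=-2 y_4=1 y_5=4
S(25/2) = 1081/412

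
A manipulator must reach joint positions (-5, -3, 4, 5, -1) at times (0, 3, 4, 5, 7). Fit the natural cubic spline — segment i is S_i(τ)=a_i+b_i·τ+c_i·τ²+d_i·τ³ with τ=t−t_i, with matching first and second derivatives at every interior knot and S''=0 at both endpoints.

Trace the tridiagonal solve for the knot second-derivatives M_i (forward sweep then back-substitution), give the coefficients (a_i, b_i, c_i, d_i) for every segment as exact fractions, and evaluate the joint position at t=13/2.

  seg 0: a=-5 b=-1243/534 c=0 d=533/1602
  seg 1: a=-3 b=1777/267 c=533/178 d=-1415/534
  seg 2: a=4 b=2507/534 c=-441/89 d=673/534
  seg 3: a=5 b=-383/267 c=-209/178 d=209/1068
S(13/2) = 2469/2848

Δ: Δ0=2/3, Δ1=7, Δ2=1, Δ3=-3
row 1: diag=8, rhs=38; c'=1/8, d'=19/4
row 2: denom=4−1·1/8=31/8; d'=(-36−1·19/4)/(31/8)=-326/31
row 3: denom=6−1·8/31=178/31; d'=(-24−1·-326/31)/(178/31)=-209/89
back: M3=-209/89
back: M2=-326/31−8/31·-209/89=-882/89
back: M1=19/4−1/8·-882/89=533/89
M: M0=0, M1=533/89, M2=-882/89, M3=-209/89, M4=0
seg 0: a=-5, c=M0/2=0, d=(M1−M0)/(6·3)=533/1602, b=Δ0−h0·(2M0+M1)/6=-1243/534
seg 1: a=-3, c=M1/2=533/178, d=(M2−M1)/(6·1)=-1415/534, b=Δ1−h1·(2M1+M2)/6=1777/267
seg 2: a=4, c=M2/2=-441/89, d=(M3−M2)/(6·1)=673/534, b=Δ2−h2·(2M2+M3)/6=2507/534
seg 3: a=5, c=M3/2=-209/178, d=(M4−M3)/(6·2)=209/1068, b=Δ3−h3·(2M3+M4)/6=-383/267
t_q=13/2 → seg 3, τ=3/2; S=5+-383/267·τ+-209/178·τ²+209/1068·τ³=2469/2848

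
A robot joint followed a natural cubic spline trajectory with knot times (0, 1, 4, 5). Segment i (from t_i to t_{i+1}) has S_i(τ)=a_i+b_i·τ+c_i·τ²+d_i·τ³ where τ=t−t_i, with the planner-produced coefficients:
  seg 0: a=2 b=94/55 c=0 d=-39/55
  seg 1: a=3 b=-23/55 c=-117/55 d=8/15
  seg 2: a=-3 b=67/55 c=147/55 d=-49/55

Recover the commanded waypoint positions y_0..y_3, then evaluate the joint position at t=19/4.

y_0=2 y_1=3 y_2=-3 y_3=0
S(19/4) = -675/704

y_0 = S_0(0) = a_0 = 2
y_1 = S_1(0) = a_1 = 3
y_2 = S_2(0) = a_2 = -3
y_3 = S_2(1) = 0
t_q=19/4 is in segment 2 (τ=3/4); S_2(τ)=-675/704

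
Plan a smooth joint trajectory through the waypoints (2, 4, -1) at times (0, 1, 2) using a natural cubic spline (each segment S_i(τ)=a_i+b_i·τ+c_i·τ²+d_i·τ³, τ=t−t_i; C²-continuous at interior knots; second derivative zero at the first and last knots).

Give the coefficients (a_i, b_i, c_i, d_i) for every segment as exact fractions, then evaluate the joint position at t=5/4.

Δ: Δ0=2, Δ1=-5
row 1: diag=4, rhs=-42; c'=1/4, d'=-21/2
back: M1=-21/2
M: M0=0, M1=-21/2, M2=0
seg 0: a=2, c=M0/2=0, d=(M1−M0)/(6·1)=-7/4, b=Δ0−h0·(2M0+M1)/6=15/4
seg 1: a=4, c=M1/2=-21/4, d=(M2−M1)/(6·1)=7/4, b=Δ1−h1·(2M1+M2)/6=-3/2
t_q=5/4 → seg 1, τ=1/4; S=4+-3/2·τ+-21/4·τ²+7/4·τ³=851/256

  seg 0: a=2 b=15/4 c=0 d=-7/4
  seg 1: a=4 b=-3/2 c=-21/4 d=7/4
S(5/4) = 851/256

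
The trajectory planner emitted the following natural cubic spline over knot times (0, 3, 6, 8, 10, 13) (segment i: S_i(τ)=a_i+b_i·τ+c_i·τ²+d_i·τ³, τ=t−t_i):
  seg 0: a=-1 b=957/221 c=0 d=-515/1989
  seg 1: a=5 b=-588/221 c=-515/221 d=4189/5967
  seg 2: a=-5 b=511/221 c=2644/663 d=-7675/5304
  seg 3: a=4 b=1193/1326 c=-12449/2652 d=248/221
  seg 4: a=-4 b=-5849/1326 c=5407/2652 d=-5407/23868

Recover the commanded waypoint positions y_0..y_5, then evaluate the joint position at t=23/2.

y_0=-1 y_1=5 y_2=-5 y_3=4 y_4=-4 y_5=-5
S(23/2) = -48045/7072

y_0 = S_0(0) = a_0 = -1
y_1 = S_1(0) = a_1 = 5
y_2 = S_2(0) = a_2 = -5
y_3 = S_3(0) = a_3 = 4
y_4 = S_4(0) = a_4 = -4
y_5 = S_4(3) = -5
t_q=23/2 is in segment 4 (τ=3/2); S_4(τ)=-48045/7072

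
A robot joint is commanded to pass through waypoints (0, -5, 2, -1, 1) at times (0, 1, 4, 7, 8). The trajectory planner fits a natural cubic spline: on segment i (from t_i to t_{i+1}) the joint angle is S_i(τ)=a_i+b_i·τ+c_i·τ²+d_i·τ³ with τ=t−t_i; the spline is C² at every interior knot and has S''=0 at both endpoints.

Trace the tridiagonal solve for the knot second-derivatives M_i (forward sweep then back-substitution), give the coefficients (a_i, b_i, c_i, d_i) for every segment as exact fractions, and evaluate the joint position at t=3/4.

  seg 0: a=0 b=-3865/624 c=0 d=745/624
  seg 1: a=-5 b=-815/312 c=745/208 d=-3619/5616
  seg 2: a=2 b=71/48 c=-173/78 d=2605/5616
  seg 3: a=-1 b=217/312 c=407/208 d=-407/624
S(3/4) = -55135/13312

Δ: Δ0=-5, Δ1=7/3, Δ2=-1, Δ3=2
row 1: diag=8, rhs=44; c'=3/8, d'=11/2
row 2: denom=12−3·3/8=87/8; d'=(-20−3·11/2)/(87/8)=-292/87
row 3: denom=8−3·8/29=208/29; d'=(18−3·-292/87)/(208/29)=407/104
back: M3=407/104
back: M2=-292/87−8/29·407/104=-173/39
back: M1=11/2−3/8·-173/39=745/104
M: M0=0, M1=745/104, M2=-173/39, M3=407/104, M4=0
seg 0: a=0, c=M0/2=0, d=(M1−M0)/(6·1)=745/624, b=Δ0−h0·(2M0+M1)/6=-3865/624
seg 1: a=-5, c=M1/2=745/208, d=(M2−M1)/(6·3)=-3619/5616, b=Δ1−h1·(2M1+M2)/6=-815/312
seg 2: a=2, c=M2/2=-173/78, d=(M3−M2)/(6·3)=2605/5616, b=Δ2−h2·(2M2+M3)/6=71/48
seg 3: a=-1, c=M3/2=407/208, d=(M4−M3)/(6·1)=-407/624, b=Δ3−h3·(2M3+M4)/6=217/312
t_q=3/4 → seg 0, τ=3/4; S=0+-3865/624·τ+0·τ²+745/624·τ³=-55135/13312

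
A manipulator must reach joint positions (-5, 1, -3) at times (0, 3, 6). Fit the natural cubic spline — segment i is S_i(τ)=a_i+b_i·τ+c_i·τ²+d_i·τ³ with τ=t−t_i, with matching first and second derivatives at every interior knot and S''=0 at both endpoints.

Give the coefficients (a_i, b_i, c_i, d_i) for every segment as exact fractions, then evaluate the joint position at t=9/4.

Δ: Δ0=2, Δ1=-4/3
row 1: diag=12, rhs=-20; c'=1/4, d'=-5/3
back: M1=-5/3
M: M0=0, M1=-5/3, M2=0
seg 0: a=-5, c=M0/2=0, d=(M1−M0)/(6·3)=-5/54, b=Δ0−h0·(2M0+M1)/6=17/6
seg 1: a=1, c=M1/2=-5/6, d=(M2−M1)/(6·3)=5/54, b=Δ1−h1·(2M1+M2)/6=1/3
t_q=9/4 → seg 0, τ=9/4; S=-5+17/6·τ+0·τ²+-5/54·τ³=41/128

  seg 0: a=-5 b=17/6 c=0 d=-5/54
  seg 1: a=1 b=1/3 c=-5/6 d=5/54
S(9/4) = 41/128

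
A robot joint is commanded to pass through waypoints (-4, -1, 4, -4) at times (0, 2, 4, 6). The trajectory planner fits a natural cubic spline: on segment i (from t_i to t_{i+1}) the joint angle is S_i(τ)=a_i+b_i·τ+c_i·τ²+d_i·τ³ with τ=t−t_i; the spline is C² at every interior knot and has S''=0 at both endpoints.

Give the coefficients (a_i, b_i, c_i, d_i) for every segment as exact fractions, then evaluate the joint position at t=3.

  seg 0: a=-4 b=4/5 c=0 d=7/40
  seg 1: a=-1 b=29/10 c=21/20 d=-5/8
  seg 2: a=4 b=-2/5 c=-27/10 d=9/20
S(3) = 93/40

Δ: Δ0=3/2, Δ1=5/2, Δ2=-4
row 1: diag=8, rhs=6; c'=1/4, d'=3/4
row 2: denom=8−2·1/4=15/2; d'=(-39−2·3/4)/(15/2)=-27/5
back: M2=-27/5
back: M1=3/4−1/4·-27/5=21/10
M: M0=0, M1=21/10, M2=-27/5, M3=0
seg 0: a=-4, c=M0/2=0, d=(M1−M0)/(6·2)=7/40, b=Δ0−h0·(2M0+M1)/6=4/5
seg 1: a=-1, c=M1/2=21/20, d=(M2−M1)/(6·2)=-5/8, b=Δ1−h1·(2M1+M2)/6=29/10
seg 2: a=4, c=M2/2=-27/10, d=(M3−M2)/(6·2)=9/20, b=Δ2−h2·(2M2+M3)/6=-2/5
t_q=3 → seg 1, τ=1; S=-1+29/10·τ+21/20·τ²+-5/8·τ³=93/40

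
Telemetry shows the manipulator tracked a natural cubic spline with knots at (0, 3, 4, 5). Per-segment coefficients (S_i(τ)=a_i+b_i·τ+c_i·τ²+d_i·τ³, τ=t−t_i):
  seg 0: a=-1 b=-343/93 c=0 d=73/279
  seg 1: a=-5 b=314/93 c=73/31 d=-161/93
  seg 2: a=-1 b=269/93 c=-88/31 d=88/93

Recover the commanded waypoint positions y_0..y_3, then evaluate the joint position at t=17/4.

y_0=-1 y_1=-5 y_2=-1 y_3=0
S(17/4) = -109/248

y_0 = S_0(0) = a_0 = -1
y_1 = S_1(0) = a_1 = -5
y_2 = S_2(0) = a_2 = -1
y_3 = S_2(1) = 0
t_q=17/4 is in segment 2 (τ=1/4); S_2(τ)=-109/248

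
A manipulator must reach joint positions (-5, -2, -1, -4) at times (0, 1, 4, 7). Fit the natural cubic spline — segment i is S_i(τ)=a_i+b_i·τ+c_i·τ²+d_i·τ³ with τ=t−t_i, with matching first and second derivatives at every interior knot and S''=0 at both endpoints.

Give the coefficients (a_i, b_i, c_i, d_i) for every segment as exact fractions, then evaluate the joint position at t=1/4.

Δ: Δ0=3, Δ1=1/3, Δ2=-1
row 1: diag=8, rhs=-16; c'=3/8, d'=-2
row 2: denom=12−3·3/8=87/8; d'=(-8−3·-2)/(87/8)=-16/87
back: M2=-16/87
back: M1=-2−3/8·-16/87=-56/29
M: M0=0, M1=-56/29, M2=-16/87, M3=0
seg 0: a=-5, c=M0/2=0, d=(M1−M0)/(6·1)=-28/87, b=Δ0−h0·(2M0+M1)/6=289/87
seg 1: a=-2, c=M1/2=-28/29, d=(M2−M1)/(6·3)=76/783, b=Δ1−h1·(2M1+M2)/6=205/87
seg 2: a=-1, c=M2/2=-8/87, d=(M3−M2)/(6·3)=8/783, b=Δ2−h2·(2M2+M3)/6=-71/87
t_q=1/4 → seg 0, τ=1/4; S=-5+289/87·τ+0·τ²+-28/87·τ³=-1937/464

  seg 0: a=-5 b=289/87 c=0 d=-28/87
  seg 1: a=-2 b=205/87 c=-28/29 d=76/783
  seg 2: a=-1 b=-71/87 c=-8/87 d=8/783
S(1/4) = -1937/464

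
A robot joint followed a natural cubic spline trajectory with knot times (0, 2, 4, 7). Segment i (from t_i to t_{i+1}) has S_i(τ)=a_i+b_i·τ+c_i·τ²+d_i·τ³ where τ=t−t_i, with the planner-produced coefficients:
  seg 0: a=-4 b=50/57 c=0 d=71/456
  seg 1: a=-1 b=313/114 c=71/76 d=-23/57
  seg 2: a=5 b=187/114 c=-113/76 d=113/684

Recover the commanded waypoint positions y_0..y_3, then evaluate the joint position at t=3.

y_0=-4 y_1=-1 y_2=5 y_3=1
S(3) = 173/76

y_0 = S_0(0) = a_0 = -4
y_1 = S_1(0) = a_1 = -1
y_2 = S_2(0) = a_2 = 5
y_3 = S_2(3) = 1
t_q=3 is in segment 1 (τ=1); S_1(τ)=173/76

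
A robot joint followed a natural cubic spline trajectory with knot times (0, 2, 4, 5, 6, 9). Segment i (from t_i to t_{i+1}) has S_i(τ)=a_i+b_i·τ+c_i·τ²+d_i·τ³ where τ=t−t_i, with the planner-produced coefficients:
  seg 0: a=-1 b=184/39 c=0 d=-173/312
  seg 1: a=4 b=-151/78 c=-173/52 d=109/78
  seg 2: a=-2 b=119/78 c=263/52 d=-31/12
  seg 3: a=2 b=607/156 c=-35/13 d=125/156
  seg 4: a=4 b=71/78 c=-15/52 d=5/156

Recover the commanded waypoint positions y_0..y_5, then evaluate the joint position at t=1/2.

y_0=-1 y_1=4 y_2=-2 y_3=2 y_4=4 y_5=5
S(1/2) = 1073/832

y_0 = S_0(0) = a_0 = -1
y_1 = S_1(0) = a_1 = 4
y_2 = S_2(0) = a_2 = -2
y_3 = S_3(0) = a_3 = 2
y_4 = S_4(0) = a_4 = 4
y_5 = S_4(3) = 5
t_q=1/2 is in segment 0 (τ=1/2); S_0(τ)=1073/832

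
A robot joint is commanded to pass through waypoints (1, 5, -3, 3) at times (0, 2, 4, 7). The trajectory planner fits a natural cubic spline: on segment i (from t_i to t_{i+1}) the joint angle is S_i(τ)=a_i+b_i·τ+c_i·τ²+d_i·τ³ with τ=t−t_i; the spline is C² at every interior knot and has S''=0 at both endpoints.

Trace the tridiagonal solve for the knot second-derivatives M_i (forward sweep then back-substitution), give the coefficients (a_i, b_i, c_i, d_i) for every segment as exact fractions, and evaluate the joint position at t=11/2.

Δ: Δ0=2, Δ1=-4, Δ2=2
row 1: diag=8, rhs=-36; c'=1/4, d'=-9/2
row 2: denom=10−2·1/4=19/2; d'=(36−2·-9/2)/(19/2)=90/19
back: M2=90/19
back: M1=-9/2−1/4·90/19=-108/19
M: M0=0, M1=-108/19, M2=90/19, M3=0
seg 0: a=1, c=M0/2=0, d=(M1−M0)/(6·2)=-9/19, b=Δ0−h0·(2M0+M1)/6=74/19
seg 1: a=5, c=M1/2=-54/19, d=(M2−M1)/(6·2)=33/38, b=Δ1−h1·(2M1+M2)/6=-34/19
seg 2: a=-3, c=M2/2=45/19, d=(M3−M2)/(6·3)=-5/19, b=Δ2−h2·(2M2+M3)/6=-52/19
t_q=11/2 → seg 2, τ=3/2; S=-3+-52/19·τ+45/19·τ²+-5/19·τ³=-405/152

  seg 0: a=1 b=74/19 c=0 d=-9/19
  seg 1: a=5 b=-34/19 c=-54/19 d=33/38
  seg 2: a=-3 b=-52/19 c=45/19 d=-5/19
S(11/2) = -405/152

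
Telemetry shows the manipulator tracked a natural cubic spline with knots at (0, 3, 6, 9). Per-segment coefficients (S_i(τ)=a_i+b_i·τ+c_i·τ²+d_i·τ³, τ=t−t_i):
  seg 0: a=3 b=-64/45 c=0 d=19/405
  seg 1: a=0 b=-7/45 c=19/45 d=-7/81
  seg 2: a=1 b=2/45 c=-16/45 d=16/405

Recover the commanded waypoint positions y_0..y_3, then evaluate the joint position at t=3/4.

y_0 = S_0(0) = a_0 = 3
y_1 = S_1(0) = a_1 = 0
y_2 = S_2(0) = a_2 = 1
y_3 = S_2(3) = -1
t_q=3/4 is in segment 0 (τ=3/4); S_0(τ)=125/64

y_0=3 y_1=0 y_2=1 y_3=-1
S(3/4) = 125/64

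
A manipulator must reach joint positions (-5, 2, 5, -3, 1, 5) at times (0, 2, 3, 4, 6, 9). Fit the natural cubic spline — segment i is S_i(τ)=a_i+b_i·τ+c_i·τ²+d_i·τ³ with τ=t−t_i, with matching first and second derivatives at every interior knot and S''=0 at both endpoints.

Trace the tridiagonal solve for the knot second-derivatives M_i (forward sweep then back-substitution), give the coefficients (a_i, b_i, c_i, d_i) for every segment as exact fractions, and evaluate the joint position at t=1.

Δ: Δ0=7/2, Δ1=3, Δ2=-8, Δ3=2, Δ4=4/3
row 1: diag=6, rhs=-3; c'=1/6, d'=-1/2
row 2: denom=4−1·1/6=23/6; d'=(-66−1·-1/2)/(23/6)=-393/23
row 3: denom=6−1·6/23=132/23; d'=(60−1·-393/23)/(132/23)=591/44
row 4: denom=10−2·23/66=307/33; d'=(-4−2·591/44)/(307/33)=-2037/614
back: M4=-2037/614
back: M3=591/44−23/66·-2037/614=8957/614
back: M2=-393/23−6/23·8957/614=-6414/307
back: M1=-1/2−1/6·-6414/307=1831/614
M: M0=0, M1=1831/614, M2=-6414/307, M3=8957/614, M4=-2037/614, M5=0
seg 0: a=-5, c=M0/2=0, d=(M1−M0)/(6·2)=1831/7368, b=Δ0−h0·(2M0+M1)/6=2308/921
seg 1: a=2, c=M1/2=1831/1228, d=(M2−M1)/(6·1)=-14659/3684, b=Δ1−h1·(2M1+M2)/6=10109/1842
seg 2: a=5, c=M2/2=-3207/307, d=(M3−M2)/(6·1)=21785/3684, b=Δ2−h2·(2M2+M3)/6=-12773/3684
seg 3: a=-3, c=M3/2=8957/1228, d=(M4−M3)/(6·2)=-5497/3684, b=Δ3−h3·(2M3+M4)/6=-12193/1842
seg 4: a=1, c=M4/2=-2037/1228, d=(M5−M4)/(6·3)=679/3684, b=Δ4−h4·(2M4+M5)/6=8567/1842
t_q=1 → seg 0, τ=1; S=-5+2308/921·τ+0·τ²+1831/7368·τ³=-5515/2456

  seg 0: a=-5 b=2308/921 c=0 d=1831/7368
  seg 1: a=2 b=10109/1842 c=1831/1228 d=-14659/3684
  seg 2: a=5 b=-12773/3684 c=-3207/307 d=21785/3684
  seg 3: a=-3 b=-12193/1842 c=8957/1228 d=-5497/3684
  seg 4: a=1 b=8567/1842 c=-2037/1228 d=679/3684
S(1) = -5515/2456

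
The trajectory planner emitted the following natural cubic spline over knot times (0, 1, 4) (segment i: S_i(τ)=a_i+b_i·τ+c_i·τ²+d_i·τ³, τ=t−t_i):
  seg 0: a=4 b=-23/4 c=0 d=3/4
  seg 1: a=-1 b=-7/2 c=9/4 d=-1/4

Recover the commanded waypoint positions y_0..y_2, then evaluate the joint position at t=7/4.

y_0=4 y_1=-1 y_2=2
S(7/4) = -631/256

y_0 = S_0(0) = a_0 = 4
y_1 = S_1(0) = a_1 = -1
y_2 = S_1(3) = 2
t_q=7/4 is in segment 1 (τ=3/4); S_1(τ)=-631/256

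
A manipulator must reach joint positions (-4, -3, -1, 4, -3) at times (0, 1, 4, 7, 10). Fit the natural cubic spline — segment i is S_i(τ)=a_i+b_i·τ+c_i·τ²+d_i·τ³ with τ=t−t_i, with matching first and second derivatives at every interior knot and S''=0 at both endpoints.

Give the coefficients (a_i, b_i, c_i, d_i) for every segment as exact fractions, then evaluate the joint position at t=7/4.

  seg 0: a=-4 b=121/108 c=0 d=-13/108
  seg 1: a=-3 b=41/54 c=-13/36 d=107/972
  seg 2: a=-1 b=169/108 c=17/27 d=-193/972
  seg 3: a=4 b=-1/54 c=-125/108 d=125/972
S(7/4) = -1987/768

Δ: Δ0=1, Δ1=2/3, Δ2=5/3, Δ3=-7/3
row 1: diag=8, rhs=-2; c'=3/8, d'=-1/4
row 2: denom=12−3·3/8=87/8; d'=(6−3·-1/4)/(87/8)=18/29
row 3: denom=12−3·8/29=324/29; d'=(-24−3·18/29)/(324/29)=-125/54
back: M3=-125/54
back: M2=18/29−8/29·-125/54=34/27
back: M1=-1/4−3/8·34/27=-13/18
M: M0=0, M1=-13/18, M2=34/27, M3=-125/54, M4=0
seg 0: a=-4, c=M0/2=0, d=(M1−M0)/(6·1)=-13/108, b=Δ0−h0·(2M0+M1)/6=121/108
seg 1: a=-3, c=M1/2=-13/36, d=(M2−M1)/(6·3)=107/972, b=Δ1−h1·(2M1+M2)/6=41/54
seg 2: a=-1, c=M2/2=17/27, d=(M3−M2)/(6·3)=-193/972, b=Δ2−h2·(2M2+M3)/6=169/108
seg 3: a=4, c=M3/2=-125/108, d=(M4−M3)/(6·3)=125/972, b=Δ3−h3·(2M3+M4)/6=-1/54
t_q=7/4 → seg 1, τ=3/4; S=-3+41/54·τ+-13/36·τ²+107/972·τ³=-1987/768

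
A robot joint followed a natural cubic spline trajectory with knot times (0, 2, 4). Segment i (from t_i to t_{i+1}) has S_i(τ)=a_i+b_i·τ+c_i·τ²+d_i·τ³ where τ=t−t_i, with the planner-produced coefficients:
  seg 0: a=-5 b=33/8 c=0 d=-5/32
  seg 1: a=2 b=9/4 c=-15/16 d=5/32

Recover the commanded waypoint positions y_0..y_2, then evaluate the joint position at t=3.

y_0 = S_0(0) = a_0 = -5
y_1 = S_1(0) = a_1 = 2
y_2 = S_1(2) = 4
t_q=3 is in segment 1 (τ=1); S_1(τ)=111/32

y_0=-5 y_1=2 y_2=4
S(3) = 111/32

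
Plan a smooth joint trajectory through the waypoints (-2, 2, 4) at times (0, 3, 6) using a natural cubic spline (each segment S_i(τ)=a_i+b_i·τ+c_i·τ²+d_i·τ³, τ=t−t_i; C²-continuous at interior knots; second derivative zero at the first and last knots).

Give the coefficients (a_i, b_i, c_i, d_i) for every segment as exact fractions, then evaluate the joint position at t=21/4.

Δ: Δ0=4/3, Δ1=2/3
row 1: diag=12, rhs=-4; c'=1/4, d'=-1/3
back: M1=-1/3
M: M0=0, M1=-1/3, M2=0
seg 0: a=-2, c=M0/2=0, d=(M1−M0)/(6·3)=-1/54, b=Δ0−h0·(2M0+M1)/6=3/2
seg 1: a=2, c=M1/2=-1/6, d=(M2−M1)/(6·3)=1/54, b=Δ1−h1·(2M1+M2)/6=1
t_q=21/4 → seg 1, τ=9/4; S=2+1·τ+-1/6·τ²+1/54·τ³=463/128

  seg 0: a=-2 b=3/2 c=0 d=-1/54
  seg 1: a=2 b=1 c=-1/6 d=1/54
S(21/4) = 463/128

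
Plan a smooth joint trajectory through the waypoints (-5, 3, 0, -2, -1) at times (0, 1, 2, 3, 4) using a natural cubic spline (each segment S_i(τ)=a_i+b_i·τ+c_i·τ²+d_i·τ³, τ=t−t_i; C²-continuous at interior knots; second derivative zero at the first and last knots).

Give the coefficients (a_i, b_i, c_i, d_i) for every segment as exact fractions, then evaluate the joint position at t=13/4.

Δ: Δ0=8, Δ1=-3, Δ2=-2, Δ3=1
row 1: diag=4, rhs=-66; c'=1/4, d'=-33/2
row 2: denom=4−1·1/4=15/4; d'=(6−1·-33/2)/(15/4)=6
row 3: denom=4−1·4/15=56/15; d'=(18−1·6)/(56/15)=45/14
back: M3=45/14
back: M2=6−4/15·45/14=36/7
back: M1=-33/2−1/4·36/7=-249/14
M: M0=0, M1=-249/14, M2=36/7, M3=45/14, M4=0
seg 0: a=-5, c=M0/2=0, d=(M1−M0)/(6·1)=-83/28, b=Δ0−h0·(2M0+M1)/6=307/28
seg 1: a=3, c=M1/2=-249/28, d=(M2−M1)/(6·1)=107/28, b=Δ1−h1·(2M1+M2)/6=29/14
seg 2: a=0, c=M2/2=18/7, d=(M3−M2)/(6·1)=-9/28, b=Δ2−h2·(2M2+M3)/6=-17/4
seg 3: a=-2, c=M3/2=45/28, d=(M4−M3)/(6·1)=-15/28, b=Δ3−h3·(2M3+M4)/6=-1/14
t_q=13/4 → seg 3, τ=1/4; S=-2+-1/14·τ+45/28·τ²+-15/28·τ³=-493/256

  seg 0: a=-5 b=307/28 c=0 d=-83/28
  seg 1: a=3 b=29/14 c=-249/28 d=107/28
  seg 2: a=0 b=-17/4 c=18/7 d=-9/28
  seg 3: a=-2 b=-1/14 c=45/28 d=-15/28
S(13/4) = -493/256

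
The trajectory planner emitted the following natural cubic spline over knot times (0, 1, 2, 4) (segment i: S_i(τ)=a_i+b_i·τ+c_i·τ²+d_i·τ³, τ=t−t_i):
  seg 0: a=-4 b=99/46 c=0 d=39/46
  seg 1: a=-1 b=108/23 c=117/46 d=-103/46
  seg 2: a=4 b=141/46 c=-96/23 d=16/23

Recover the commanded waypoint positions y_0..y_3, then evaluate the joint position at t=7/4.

y_0=-4 y_1=-1 y_2=4 y_3=-1
S(7/4) = 385/128

y_0 = S_0(0) = a_0 = -4
y_1 = S_1(0) = a_1 = -1
y_2 = S_2(0) = a_2 = 4
y_3 = S_2(2) = -1
t_q=7/4 is in segment 1 (τ=3/4); S_1(τ)=385/128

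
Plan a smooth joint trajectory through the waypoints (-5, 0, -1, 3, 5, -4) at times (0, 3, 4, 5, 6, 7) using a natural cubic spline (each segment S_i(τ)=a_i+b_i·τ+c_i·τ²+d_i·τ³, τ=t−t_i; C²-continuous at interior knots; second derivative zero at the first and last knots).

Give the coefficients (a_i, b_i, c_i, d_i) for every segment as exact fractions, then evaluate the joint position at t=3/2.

Δ: Δ0=5/3, Δ1=-1, Δ2=4, Δ3=2, Δ4=-9
row 1: diag=8, rhs=-16; c'=1/8, d'=-2
row 2: denom=4−1·1/8=31/8; d'=(30−1·-2)/(31/8)=256/31
row 3: denom=4−1·8/31=116/31; d'=(-12−1·256/31)/(116/31)=-157/29
row 4: denom=4−1·31/116=433/116; d'=(-66−1·-157/29)/(433/116)=-7028/433
back: M4=-7028/433
back: M3=-157/29−31/116·-7028/433=-466/433
back: M2=256/31−8/31·-466/433=3696/433
back: M1=-2−1/8·3696/433=-1328/433
M: M0=0, M1=-1328/433, M2=3696/433, M3=-466/433, M4=-7028/433, M5=0
seg 0: a=-5, c=M0/2=0, d=(M1−M0)/(6·3)=-664/3897, b=Δ0−h0·(2M0+M1)/6=4157/1299
seg 1: a=0, c=M1/2=-664/433, d=(M2−M1)/(6·1)=2512/1299, b=Δ1−h1·(2M1+M2)/6=-1819/1299
seg 2: a=-1, c=M2/2=1848/433, d=(M3−M2)/(6·1)=-2081/1299, b=Δ2−h2·(2M2+M3)/6=1733/1299
seg 3: a=3, c=M3/2=-233/433, d=(M4−M3)/(6·1)=-3281/1299, b=Δ3−h3·(2M3+M4)/6=6578/1299
seg 4: a=5, c=M4/2=-3514/433, d=(M5−M4)/(6·1)=3514/1299, b=Δ4−h4·(2M4+M5)/6=-4663/1299
t_q=3/2 → seg 0, τ=3/2; S=-5+4157/1299·τ+0·τ²+-664/3897·τ³=-671/866

  seg 0: a=-5 b=4157/1299 c=0 d=-664/3897
  seg 1: a=0 b=-1819/1299 c=-664/433 d=2512/1299
  seg 2: a=-1 b=1733/1299 c=1848/433 d=-2081/1299
  seg 3: a=3 b=6578/1299 c=-233/433 d=-3281/1299
  seg 4: a=5 b=-4663/1299 c=-3514/433 d=3514/1299
S(3/2) = -671/866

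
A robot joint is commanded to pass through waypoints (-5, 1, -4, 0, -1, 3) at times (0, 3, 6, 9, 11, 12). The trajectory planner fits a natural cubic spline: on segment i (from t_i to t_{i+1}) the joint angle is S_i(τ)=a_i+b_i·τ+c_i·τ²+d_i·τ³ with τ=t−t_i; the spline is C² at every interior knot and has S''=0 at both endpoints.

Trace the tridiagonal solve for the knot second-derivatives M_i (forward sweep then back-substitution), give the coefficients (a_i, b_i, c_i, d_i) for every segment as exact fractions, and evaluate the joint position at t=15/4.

Δ: Δ0=2, Δ1=-5/3, Δ2=4/3, Δ3=-1/2, Δ4=4
row 1: diag=12, rhs=-22; c'=1/4, d'=-11/6
row 2: denom=12−3·1/4=45/4; d'=(18−3·-11/6)/(45/4)=94/45
row 3: denom=10−3·4/15=46/5; d'=(-11−3·94/45)/(46/5)=-259/138
row 4: denom=6−2·5/23=128/23; d'=(27−2·-259/138)/(128/23)=1061/192
back: M4=1061/192
back: M3=-259/138−5/23·1061/192=-197/64
back: M2=94/45−4/15·-197/64=419/144
back: M1=-11/6−1/4·419/144=-1475/576
M: M0=0, M1=-1475/576, M2=419/144, M3=-197/64, M4=1061/192, M5=0
seg 0: a=-5, c=M0/2=0, d=(M1−M0)/(6·3)=-1475/10368, b=Δ0−h0·(2M0+M1)/6=3779/1152
seg 1: a=1, c=M1/2=-1475/1152, d=(M2−M1)/(6·3)=3151/10368, b=Δ1−h1·(2M1+M2)/6=-323/576
seg 2: a=-4, c=M2/2=419/288, d=(M3−M2)/(6·3)=-3449/10368, b=Δ2−h2·(2M2+M3)/6=-43/1152
seg 3: a=0, c=M3/2=-197/128, d=(M4−M3)/(6·2)=413/576, b=Δ3−h3·(2M3+M4)/6=-167/576
seg 4: a=-1, c=M4/2=1061/384, d=(M5−M4)/(6·1)=-1061/1152, b=Δ4−h4·(2M4+M5)/6=1243/576
t_q=15/4 → seg 1, τ=3/4; S=1+-323/576·τ+-1475/1152·τ²+3151/10368·τ³=-103/8192

  seg 0: a=-5 b=3779/1152 c=0 d=-1475/10368
  seg 1: a=1 b=-323/576 c=-1475/1152 d=3151/10368
  seg 2: a=-4 b=-43/1152 c=419/288 d=-3449/10368
  seg 3: a=0 b=-167/576 c=-197/128 d=413/576
  seg 4: a=-1 b=1243/576 c=1061/384 d=-1061/1152
S(15/4) = -103/8192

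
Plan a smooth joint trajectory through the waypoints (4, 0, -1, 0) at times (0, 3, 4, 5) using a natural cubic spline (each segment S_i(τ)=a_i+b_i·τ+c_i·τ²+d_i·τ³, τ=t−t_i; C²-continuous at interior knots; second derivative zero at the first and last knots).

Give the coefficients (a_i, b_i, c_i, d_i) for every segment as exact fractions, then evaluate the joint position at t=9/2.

  seg 0: a=4 b=-118/93 c=0 d=-2/279
  seg 1: a=0 b=-136/93 c=-2/31 d=49/93
  seg 2: a=-1 b=-1/93 c=47/31 d=-47/93
S(9/2) = -171/248

Δ: Δ0=-4/3, Δ1=-1, Δ2=1
row 1: diag=8, rhs=2; c'=1/8, d'=1/4
row 2: denom=4−1·1/8=31/8; d'=(12−1·1/4)/(31/8)=94/31
back: M2=94/31
back: M1=1/4−1/8·94/31=-4/31
M: M0=0, M1=-4/31, M2=94/31, M3=0
seg 0: a=4, c=M0/2=0, d=(M1−M0)/(6·3)=-2/279, b=Δ0−h0·(2M0+M1)/6=-118/93
seg 1: a=0, c=M1/2=-2/31, d=(M2−M1)/(6·1)=49/93, b=Δ1−h1·(2M1+M2)/6=-136/93
seg 2: a=-1, c=M2/2=47/31, d=(M3−M2)/(6·1)=-47/93, b=Δ2−h2·(2M2+M3)/6=-1/93
t_q=9/2 → seg 2, τ=1/2; S=-1+-1/93·τ+47/31·τ²+-47/93·τ³=-171/248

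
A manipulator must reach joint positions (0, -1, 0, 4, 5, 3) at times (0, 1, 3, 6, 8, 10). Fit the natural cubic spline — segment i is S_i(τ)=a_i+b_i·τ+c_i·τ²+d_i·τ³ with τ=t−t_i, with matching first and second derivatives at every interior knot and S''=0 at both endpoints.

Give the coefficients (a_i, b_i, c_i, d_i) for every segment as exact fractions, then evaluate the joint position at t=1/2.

  seg 0: a=0 b=-7061/5736 c=0 d=1325/5736
  seg 1: a=-1 b=-1543/2868 c=1325/1912 d=-499/5736
  seg 2: a=0 b=3413/2868 c=327/1912 d=-707/17208
  seg 3: a=4 b=6349/5736 c=-95/478 d=-1201/22944
  seg 4: a=5 b=-907/2868 c=-1961/3824 d=1961/22944
S(1/2) = -8973/15296

Δ: Δ0=-1, Δ1=1/2, Δ2=4/3, Δ3=1/2, Δ4=-1
row 1: diag=6, rhs=9; c'=1/3, d'=3/2
row 2: denom=10−2·1/3=28/3; d'=(5−2·3/2)/(28/3)=3/14
row 3: denom=10−3·9/28=253/28; d'=(-5−3·3/14)/(253/28)=-158/253
row 4: denom=8−2·56/253=1912/253; d'=(-9−2·-158/253)/(1912/253)=-1961/1912
back: M4=-1961/1912
back: M3=-158/253−56/253·-1961/1912=-95/239
back: M2=3/14−9/28·-95/239=327/956
back: M1=3/2−1/3·327/956=1325/956
M: M0=0, M1=1325/956, M2=327/956, M3=-95/239, M4=-1961/1912, M5=0
seg 0: a=0, c=M0/2=0, d=(M1−M0)/(6·1)=1325/5736, b=Δ0−h0·(2M0+M1)/6=-7061/5736
seg 1: a=-1, c=M1/2=1325/1912, d=(M2−M1)/(6·2)=-499/5736, b=Δ1−h1·(2M1+M2)/6=-1543/2868
seg 2: a=0, c=M2/2=327/1912, d=(M3−M2)/(6·3)=-707/17208, b=Δ2−h2·(2M2+M3)/6=3413/2868
seg 3: a=4, c=M3/2=-95/478, d=(M4−M3)/(6·2)=-1201/22944, b=Δ3−h3·(2M3+M4)/6=6349/5736
seg 4: a=5, c=M4/2=-1961/3824, d=(M5−M4)/(6·2)=1961/22944, b=Δ4−h4·(2M4+M5)/6=-907/2868
t_q=1/2 → seg 0, τ=1/2; S=0+-7061/5736·τ+0·τ²+1325/5736·τ³=-8973/15296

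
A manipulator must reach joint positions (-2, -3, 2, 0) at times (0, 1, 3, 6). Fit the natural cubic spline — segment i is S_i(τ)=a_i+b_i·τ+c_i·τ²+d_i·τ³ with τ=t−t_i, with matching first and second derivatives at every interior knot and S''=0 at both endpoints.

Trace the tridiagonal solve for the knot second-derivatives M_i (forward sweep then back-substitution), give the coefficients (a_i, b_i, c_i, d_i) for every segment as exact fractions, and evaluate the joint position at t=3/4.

  seg 0: a=-2 b=-73/42 c=0 d=31/42
  seg 1: a=-3 b=10/21 c=31/14 d=-101/168
  seg 2: a=2 b=89/42 c=-39/28 d=13/84
S(3/4) = -383/128

Δ: Δ0=-1, Δ1=5/2, Δ2=-2/3
row 1: diag=6, rhs=21; c'=1/3, d'=7/2
row 2: denom=10−2·1/3=28/3; d'=(-19−2·7/2)/(28/3)=-39/14
back: M2=-39/14
back: M1=7/2−1/3·-39/14=31/7
M: M0=0, M1=31/7, M2=-39/14, M3=0
seg 0: a=-2, c=M0/2=0, d=(M1−M0)/(6·1)=31/42, b=Δ0−h0·(2M0+M1)/6=-73/42
seg 1: a=-3, c=M1/2=31/14, d=(M2−M1)/(6·2)=-101/168, b=Δ1−h1·(2M1+M2)/6=10/21
seg 2: a=2, c=M2/2=-39/28, d=(M3−M2)/(6·3)=13/84, b=Δ2−h2·(2M2+M3)/6=89/42
t_q=3/4 → seg 0, τ=3/4; S=-2+-73/42·τ+0·τ²+31/42·τ³=-383/128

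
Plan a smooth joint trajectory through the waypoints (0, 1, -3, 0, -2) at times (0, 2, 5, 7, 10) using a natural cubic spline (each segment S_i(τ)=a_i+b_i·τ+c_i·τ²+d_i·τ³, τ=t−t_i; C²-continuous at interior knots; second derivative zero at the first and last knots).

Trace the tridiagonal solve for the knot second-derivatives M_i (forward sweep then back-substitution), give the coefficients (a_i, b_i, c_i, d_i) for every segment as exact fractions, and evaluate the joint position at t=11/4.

Δ: Δ0=1/2, Δ1=-4/3, Δ2=3/2, Δ3=-2/3
row 1: diag=10, rhs=-11; c'=3/10, d'=-11/10
row 2: denom=10−3·3/10=91/10; d'=(17−3·-11/10)/(91/10)=29/13
row 3: denom=10−2·20/91=870/91; d'=(-13−2·29/13)/(870/91)=-1589/870
back: M3=-1589/870
back: M2=29/13−20/91·-1589/870=229/87
back: M1=-11/10−3/10·229/87=-274/145
M: M0=0, M1=-274/145, M2=229/87, M3=-1589/870, M4=0
seg 0: a=0, c=M0/2=0, d=(M1−M0)/(6·2)=-137/870, b=Δ0−h0·(2M0+M1)/6=983/870
seg 1: a=1, c=M1/2=-137/145, d=(M2−M1)/(6·3)=1967/7830, b=Δ1−h1·(2M1+M2)/6=-661/870
seg 2: a=-3, c=M2/2=229/174, d=(M3−M2)/(6·2)=-431/1160, b=Δ2−h2·(2M2+M3)/6=154/435
seg 3: a=0, c=M3/2=-1589/1740, d=(M4−M3)/(6·3)=1589/15660, b=Δ3−h3·(2M3+M4)/6=1009/870
t_q=11/4 → seg 1, τ=3/4; S=1+-661/870·τ+-137/145·τ²+1967/7830·τ³=3/640

  seg 0: a=0 b=983/870 c=0 d=-137/870
  seg 1: a=1 b=-661/870 c=-137/145 d=1967/7830
  seg 2: a=-3 b=154/435 c=229/174 d=-431/1160
  seg 3: a=0 b=1009/870 c=-1589/1740 d=1589/15660
S(11/4) = 3/640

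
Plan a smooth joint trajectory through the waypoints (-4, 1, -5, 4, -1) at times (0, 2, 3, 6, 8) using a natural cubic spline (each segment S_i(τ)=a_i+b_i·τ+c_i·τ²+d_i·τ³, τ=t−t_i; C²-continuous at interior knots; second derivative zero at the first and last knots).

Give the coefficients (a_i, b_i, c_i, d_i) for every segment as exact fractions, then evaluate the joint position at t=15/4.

  seg 0: a=-4 b=615/104 c=0 d=-355/416
  seg 1: a=1 b=-225/52 c=-1065/208 d=717/208
  seg 2: a=-5 b=-879/208 c=543/104 d=-15/16
  seg 3: a=4 b=93/52 c=-669/208 d=223/416
S(15/4) = -74921/13312

Δ: Δ0=5/2, Δ1=-6, Δ2=3, Δ3=-5/2
row 1: diag=6, rhs=-51; c'=1/6, d'=-17/2
row 2: denom=8−1·1/6=47/6; d'=(54−1·-17/2)/(47/6)=375/47
row 3: denom=10−3·18/47=416/47; d'=(-33−3·375/47)/(416/47)=-669/104
back: M3=-669/104
back: M2=375/47−18/47·-669/104=543/52
back: M1=-17/2−1/6·543/52=-1065/104
M: M0=0, M1=-1065/104, M2=543/52, M3=-669/104, M4=0
seg 0: a=-4, c=M0/2=0, d=(M1−M0)/(6·2)=-355/416, b=Δ0−h0·(2M0+M1)/6=615/104
seg 1: a=1, c=M1/2=-1065/208, d=(M2−M1)/(6·1)=717/208, b=Δ1−h1·(2M1+M2)/6=-225/52
seg 2: a=-5, c=M2/2=543/104, d=(M3−M2)/(6·3)=-15/16, b=Δ2−h2·(2M2+M3)/6=-879/208
seg 3: a=4, c=M3/2=-669/208, d=(M4−M3)/(6·2)=223/416, b=Δ3−h3·(2M3+M4)/6=93/52
t_q=15/4 → seg 2, τ=3/4; S=-5+-879/208·τ+543/104·τ²+-15/16·τ³=-74921/13312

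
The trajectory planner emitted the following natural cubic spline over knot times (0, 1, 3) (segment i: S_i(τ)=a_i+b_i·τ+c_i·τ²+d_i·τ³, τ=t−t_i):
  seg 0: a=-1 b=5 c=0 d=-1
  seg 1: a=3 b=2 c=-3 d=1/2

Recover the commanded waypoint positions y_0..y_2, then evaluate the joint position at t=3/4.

y_0=-1 y_1=3 y_2=-1
S(3/4) = 149/64

y_0 = S_0(0) = a_0 = -1
y_1 = S_1(0) = a_1 = 3
y_2 = S_1(2) = -1
t_q=3/4 is in segment 0 (τ=3/4); S_0(τ)=149/64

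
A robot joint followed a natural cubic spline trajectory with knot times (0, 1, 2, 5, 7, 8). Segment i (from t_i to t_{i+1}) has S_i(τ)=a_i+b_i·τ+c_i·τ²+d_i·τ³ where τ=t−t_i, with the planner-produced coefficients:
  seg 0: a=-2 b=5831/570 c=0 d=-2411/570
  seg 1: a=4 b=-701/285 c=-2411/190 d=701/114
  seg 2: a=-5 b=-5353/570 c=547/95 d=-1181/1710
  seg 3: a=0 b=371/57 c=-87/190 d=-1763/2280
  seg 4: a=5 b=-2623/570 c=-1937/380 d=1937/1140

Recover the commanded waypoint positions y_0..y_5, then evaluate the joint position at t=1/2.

y_0=-2 y_1=4 y_2=-5 y_3=0 y_4=5 y_5=-3
S(1/2) = 3931/1520

y_0 = S_0(0) = a_0 = -2
y_1 = S_1(0) = a_1 = 4
y_2 = S_2(0) = a_2 = -5
y_3 = S_3(0) = a_3 = 0
y_4 = S_4(0) = a_4 = 5
y_5 = S_4(1) = -3
t_q=1/2 is in segment 0 (τ=1/2); S_0(τ)=3931/1520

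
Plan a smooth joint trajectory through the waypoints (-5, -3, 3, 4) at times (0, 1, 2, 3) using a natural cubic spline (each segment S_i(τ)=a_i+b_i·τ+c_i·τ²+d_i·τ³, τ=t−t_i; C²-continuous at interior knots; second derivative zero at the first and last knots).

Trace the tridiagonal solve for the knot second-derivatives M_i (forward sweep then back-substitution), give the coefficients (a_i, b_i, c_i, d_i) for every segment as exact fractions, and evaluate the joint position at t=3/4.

  seg 0: a=-5 b=3/5 c=0 d=7/5
  seg 1: a=-3 b=24/5 c=21/5 d=-3
  seg 2: a=3 b=21/5 c=-24/5 d=8/5
S(3/4) = -1267/320

Δ: Δ0=2, Δ1=6, Δ2=1
row 1: diag=4, rhs=24; c'=1/4, d'=6
row 2: denom=4−1·1/4=15/4; d'=(-30−1·6)/(15/4)=-48/5
back: M2=-48/5
back: M1=6−1/4·-48/5=42/5
M: M0=0, M1=42/5, M2=-48/5, M3=0
seg 0: a=-5, c=M0/2=0, d=(M1−M0)/(6·1)=7/5, b=Δ0−h0·(2M0+M1)/6=3/5
seg 1: a=-3, c=M1/2=21/5, d=(M2−M1)/(6·1)=-3, b=Δ1−h1·(2M1+M2)/6=24/5
seg 2: a=3, c=M2/2=-24/5, d=(M3−M2)/(6·1)=8/5, b=Δ2−h2·(2M2+M3)/6=21/5
t_q=3/4 → seg 0, τ=3/4; S=-5+3/5·τ+0·τ²+7/5·τ³=-1267/320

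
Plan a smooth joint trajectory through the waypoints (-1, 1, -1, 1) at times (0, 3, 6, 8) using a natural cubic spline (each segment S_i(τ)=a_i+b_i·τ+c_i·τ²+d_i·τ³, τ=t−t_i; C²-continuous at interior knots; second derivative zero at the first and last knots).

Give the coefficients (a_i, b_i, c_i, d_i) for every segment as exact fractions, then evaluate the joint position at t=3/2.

Δ: Δ0=2/3, Δ1=-2/3, Δ2=1
row 1: diag=12, rhs=-8; c'=1/4, d'=-2/3
row 2: denom=10−3·1/4=37/4; d'=(10−3·-2/3)/(37/4)=48/37
back: M2=48/37
back: M1=-2/3−1/4·48/37=-110/111
M: M0=0, M1=-110/111, M2=48/37, M3=0
seg 0: a=-1, c=M0/2=0, d=(M1−M0)/(6·3)=-55/999, b=Δ0−h0·(2M0+M1)/6=43/37
seg 1: a=1, c=M1/2=-55/111, d=(M2−M1)/(6·3)=127/999, b=Δ1−h1·(2M1+M2)/6=-12/37
seg 2: a=-1, c=M2/2=24/37, d=(M3−M2)/(6·2)=-4/37, b=Δ2−h2·(2M2+M3)/6=5/37
t_q=3/2 → seg 0, τ=3/2; S=-1+43/37·τ+0·τ²+-55/999·τ³=165/296

  seg 0: a=-1 b=43/37 c=0 d=-55/999
  seg 1: a=1 b=-12/37 c=-55/111 d=127/999
  seg 2: a=-1 b=5/37 c=24/37 d=-4/37
S(3/2) = 165/296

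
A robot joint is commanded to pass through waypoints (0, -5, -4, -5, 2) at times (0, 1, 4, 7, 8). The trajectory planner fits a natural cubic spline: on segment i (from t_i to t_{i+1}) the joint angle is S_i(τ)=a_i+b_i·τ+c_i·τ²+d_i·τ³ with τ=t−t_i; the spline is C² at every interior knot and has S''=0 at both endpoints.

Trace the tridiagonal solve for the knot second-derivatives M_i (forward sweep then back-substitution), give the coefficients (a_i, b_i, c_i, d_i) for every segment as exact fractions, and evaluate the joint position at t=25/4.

Δ: Δ0=-5, Δ1=1/3, Δ2=-1/3, Δ3=7
row 1: diag=8, rhs=32; c'=3/8, d'=4
row 2: denom=12−3·3/8=87/8; d'=(-4−3·4)/(87/8)=-128/87
row 3: denom=8−3·8/29=208/29; d'=(44−3·-128/87)/(208/29)=27/4
back: M3=27/4
back: M2=-128/87−8/29·27/4=-10/3
back: M1=4−3/8·-10/3=21/4
M: M0=0, M1=21/4, M2=-10/3, M3=27/4, M4=0
seg 0: a=0, c=M0/2=0, d=(M1−M0)/(6·1)=7/8, b=Δ0−h0·(2M0+M1)/6=-47/8
seg 1: a=-5, c=M1/2=21/8, d=(M2−M1)/(6·3)=-103/216, b=Δ1−h1·(2M1+M2)/6=-13/4
seg 2: a=-4, c=M2/2=-5/3, d=(M3−M2)/(6·3)=121/216, b=Δ2−h2·(2M2+M3)/6=-3/8
seg 3: a=-5, c=M3/2=27/8, d=(M4−M3)/(6·1)=-9/8, b=Δ3−h3·(2M3+M4)/6=19/4
t_q=25/4 → seg 2, τ=9/4; S=-4+-3/8·τ+-5/3·τ²+121/216·τ³=-3533/512

  seg 0: a=0 b=-47/8 c=0 d=7/8
  seg 1: a=-5 b=-13/4 c=21/8 d=-103/216
  seg 2: a=-4 b=-3/8 c=-5/3 d=121/216
  seg 3: a=-5 b=19/4 c=27/8 d=-9/8
S(25/4) = -3533/512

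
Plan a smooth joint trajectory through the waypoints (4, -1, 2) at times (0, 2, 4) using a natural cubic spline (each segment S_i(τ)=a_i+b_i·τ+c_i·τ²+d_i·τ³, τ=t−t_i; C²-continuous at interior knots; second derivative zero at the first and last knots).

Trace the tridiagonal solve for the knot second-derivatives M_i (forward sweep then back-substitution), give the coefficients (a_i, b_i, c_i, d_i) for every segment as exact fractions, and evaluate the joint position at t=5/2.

Δ: Δ0=-5/2, Δ1=3/2
row 1: diag=8, rhs=24; c'=1/4, d'=3
back: M1=3
M: M0=0, M1=3, M2=0
seg 0: a=4, c=M0/2=0, d=(M1−M0)/(6·2)=1/4, b=Δ0−h0·(2M0+M1)/6=-7/2
seg 1: a=-1, c=M1/2=3/2, d=(M2−M1)/(6·2)=-1/4, b=Δ1−h1·(2M1+M2)/6=-1/2
t_q=5/2 → seg 1, τ=1/2; S=-1+-1/2·τ+3/2·τ²+-1/4·τ³=-29/32

  seg 0: a=4 b=-7/2 c=0 d=1/4
  seg 1: a=-1 b=-1/2 c=3/2 d=-1/4
S(5/2) = -29/32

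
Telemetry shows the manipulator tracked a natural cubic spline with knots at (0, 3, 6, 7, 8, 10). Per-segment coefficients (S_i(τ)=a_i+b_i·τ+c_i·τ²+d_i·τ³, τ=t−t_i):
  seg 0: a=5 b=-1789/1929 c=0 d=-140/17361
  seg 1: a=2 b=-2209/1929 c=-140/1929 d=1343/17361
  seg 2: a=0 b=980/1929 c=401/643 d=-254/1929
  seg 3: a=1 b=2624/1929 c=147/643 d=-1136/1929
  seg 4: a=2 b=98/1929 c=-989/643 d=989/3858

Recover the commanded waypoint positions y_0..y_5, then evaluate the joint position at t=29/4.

y_0=5 y_1=2 y_2=0 y_3=1 y_4=2 y_5=-2
S(29/4) = 13839/10288

y_0 = S_0(0) = a_0 = 5
y_1 = S_1(0) = a_1 = 2
y_2 = S_2(0) = a_2 = 0
y_3 = S_3(0) = a_3 = 1
y_4 = S_4(0) = a_4 = 2
y_5 = S_4(2) = -2
t_q=29/4 is in segment 3 (τ=1/4); S_3(τ)=13839/10288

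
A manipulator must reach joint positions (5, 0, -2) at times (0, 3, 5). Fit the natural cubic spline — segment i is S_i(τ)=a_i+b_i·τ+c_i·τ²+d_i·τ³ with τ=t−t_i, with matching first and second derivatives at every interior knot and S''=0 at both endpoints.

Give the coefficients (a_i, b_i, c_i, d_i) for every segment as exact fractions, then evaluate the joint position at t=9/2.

Δ: Δ0=-5/3, Δ1=-1
row 1: diag=10, rhs=4; c'=1/5, d'=2/5
back: M1=2/5
M: M0=0, M1=2/5, M2=0
seg 0: a=5, c=M0/2=0, d=(M1−M0)/(6·3)=1/45, b=Δ0−h0·(2M0+M1)/6=-28/15
seg 1: a=0, c=M1/2=1/5, d=(M2−M1)/(6·2)=-1/30, b=Δ1−h1·(2M1+M2)/6=-19/15
t_q=9/2 → seg 1, τ=3/2; S=0+-19/15·τ+1/5·τ²+-1/30·τ³=-25/16

  seg 0: a=5 b=-28/15 c=0 d=1/45
  seg 1: a=0 b=-19/15 c=1/5 d=-1/30
S(9/2) = -25/16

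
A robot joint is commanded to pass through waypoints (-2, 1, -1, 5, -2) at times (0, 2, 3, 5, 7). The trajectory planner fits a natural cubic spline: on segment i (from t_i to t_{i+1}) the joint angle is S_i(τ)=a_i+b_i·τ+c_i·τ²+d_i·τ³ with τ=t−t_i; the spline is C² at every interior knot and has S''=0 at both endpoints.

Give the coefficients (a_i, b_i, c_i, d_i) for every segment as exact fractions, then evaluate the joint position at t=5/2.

  seg 0: a=-2 b=399/128 c=0 d=-207/512
  seg 1: a=1 b=-111/64 c=-621/256 d=553/256
  seg 2: a=-1 b=-27/256 c=519/128 d=-1281/1024
  seg 3: a=5 b=141/128 c=-1767/512 d=589/1024
S(5/2) = -417/2048

Δ: Δ0=3/2, Δ1=-2, Δ2=3, Δ3=-7/2
row 1: diag=6, rhs=-21; c'=1/6, d'=-7/2
row 2: denom=6−1·1/6=35/6; d'=(30−1·-7/2)/(35/6)=201/35
row 3: denom=8−2·12/35=256/35; d'=(-39−2·201/35)/(256/35)=-1767/256
back: M3=-1767/256
back: M2=201/35−12/35·-1767/256=519/64
back: M1=-7/2−1/6·519/64=-621/128
M: M0=0, M1=-621/128, M2=519/64, M3=-1767/256, M4=0
seg 0: a=-2, c=M0/2=0, d=(M1−M0)/(6·2)=-207/512, b=Δ0−h0·(2M0+M1)/6=399/128
seg 1: a=1, c=M1/2=-621/256, d=(M2−M1)/(6·1)=553/256, b=Δ1−h1·(2M1+M2)/6=-111/64
seg 2: a=-1, c=M2/2=519/128, d=(M3−M2)/(6·2)=-1281/1024, b=Δ2−h2·(2M2+M3)/6=-27/256
seg 3: a=5, c=M3/2=-1767/512, d=(M4−M3)/(6·2)=589/1024, b=Δ3−h3·(2M3+M4)/6=141/128
t_q=5/2 → seg 1, τ=1/2; S=1+-111/64·τ+-621/256·τ²+553/256·τ³=-417/2048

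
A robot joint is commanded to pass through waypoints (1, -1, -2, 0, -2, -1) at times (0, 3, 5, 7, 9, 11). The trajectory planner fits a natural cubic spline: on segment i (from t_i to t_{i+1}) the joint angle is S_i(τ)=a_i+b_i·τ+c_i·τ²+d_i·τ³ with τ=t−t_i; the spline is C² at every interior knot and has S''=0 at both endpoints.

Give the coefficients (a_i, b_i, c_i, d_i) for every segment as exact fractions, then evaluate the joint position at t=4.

Δ: Δ0=-2/3, Δ1=-1/2, Δ2=1, Δ3=-1, Δ4=1/2
row 1: diag=10, rhs=1; c'=1/5, d'=1/10
row 2: denom=8−2·1/5=38/5; d'=(9−2·1/10)/(38/5)=22/19
row 3: denom=8−2·5/19=142/19; d'=(-12−2·22/19)/(142/19)=-136/71
row 4: denom=8−2·19/71=530/71; d'=(9−2·-136/71)/(530/71)=911/530
back: M4=911/530
back: M3=-136/71−19/71·911/530=-1259/530
back: M2=22/19−5/19·-1259/530=189/106
back: M1=1/10−1/5·189/106=-68/265
M: M0=0, M1=-68/265, M2=189/106, M3=-1259/530, M4=911/530, M5=0
seg 0: a=1, c=M0/2=0, d=(M1−M0)/(6·3)=-34/2385, b=Δ0−h0·(2M0+M1)/6=-428/795
seg 1: a=-1, c=M1/2=-34/265, d=(M2−M1)/(6·2)=1081/6360, b=Δ1−h1·(2M1+M2)/6=-734/795
seg 2: a=-2, c=M2/2=189/212, d=(M3−M2)/(6·2)=-551/1590, b=Δ2−h2·(2M2+M3)/6=959/1590
seg 3: a=0, c=M3/2=-1259/1060, d=(M4−M3)/(6·2)=217/636, b=Δ3−h3·(2M3+M4)/6=17/1590
seg 4: a=-2, c=M4/2=911/1060, d=(M5−M4)/(6·2)=-911/6360, b=Δ4−h4·(2M4+M5)/6=-1027/1590
t_q=4 → seg 1, τ=1; S=-1+-734/795·τ+-34/265·τ²+1081/6360·τ³=-3989/2120

  seg 0: a=1 b=-428/795 c=0 d=-34/2385
  seg 1: a=-1 b=-734/795 c=-34/265 d=1081/6360
  seg 2: a=-2 b=959/1590 c=189/212 d=-551/1590
  seg 3: a=0 b=17/1590 c=-1259/1060 d=217/636
  seg 4: a=-2 b=-1027/1590 c=911/1060 d=-911/6360
S(4) = -3989/2120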